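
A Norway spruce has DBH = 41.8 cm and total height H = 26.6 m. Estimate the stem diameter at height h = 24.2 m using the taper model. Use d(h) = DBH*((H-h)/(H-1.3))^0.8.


Taper: d(h) = DBH * ((H - h) / (H - 1.3))^0.8
Numerator = H - h = 26.6 - 24.2 = 2.4 m
Denominator = H - 1.3 = 26.6 - 1.3 = 25.3 m
Ratio = 2.4 / 25.3 = 0.09486
d = 41.8 * 0.09486^0.8 = 6.4 cm

6.4


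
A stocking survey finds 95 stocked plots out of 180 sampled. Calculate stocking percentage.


Formula: Stocking % = stocked plots / total plots * 100
Stocking = 95 / 180 * 100
Stocking = 0.5278 * 100 = 52.8%

52.8


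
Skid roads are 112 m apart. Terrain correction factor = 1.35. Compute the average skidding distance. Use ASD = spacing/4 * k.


Formula: ASD = (spacing / 4) * correction
Uncorrected distance = spacing / 4 = 112 / 4 = 28 m
ASD = 28 * 1.35 = 38 m

38


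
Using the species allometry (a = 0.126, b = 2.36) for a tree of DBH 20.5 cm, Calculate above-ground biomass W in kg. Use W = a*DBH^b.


Formula: W = a * DBH^b  (allometric power law)
DBH^b = 20.5^2.36 = 1246.6344
W = 0.126 * 1246.6344 = 157.1 kg

157.1


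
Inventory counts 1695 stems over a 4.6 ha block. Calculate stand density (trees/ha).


Formula: Stand Density = N_trees / Area_ha
Density = 1695 trees / 4.6 ha
Density = 368 trees/ha

368


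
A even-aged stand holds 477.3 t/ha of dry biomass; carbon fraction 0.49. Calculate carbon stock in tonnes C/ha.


Formula: Carbon Stock = Biomass * Carbon Fraction
C = 477.3 t/ha * 0.49
C = 233.9 t C/ha

233.9


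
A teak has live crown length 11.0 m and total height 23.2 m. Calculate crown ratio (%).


Formula: Crown Ratio = (Crown Length / Total Height) * 100
CR = (11.0 m / 23.2 m) * 100
CR = 0.4741 * 100 = 47.4%

47.4


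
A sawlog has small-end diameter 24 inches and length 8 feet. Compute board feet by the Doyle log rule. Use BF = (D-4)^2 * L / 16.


Doyle: BF = (D - 4)^2 * L / 16
Adjusted diameter = 24 - 4 = 20 in
(D-4)^2 = 20^2 = 400
BF = 400 * 8 / 16 = 200 BF

200


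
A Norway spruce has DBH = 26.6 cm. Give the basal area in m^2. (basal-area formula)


Formula: BA = pi * (DBH/2)^2 / 10000  (cm^2 to m^2)
Radius = DBH/2 = 26.6/2 = 13.3 cm
BA = pi * 13.3^2 / 10000
   = 555.7163 cm^2 / 10000
   = 0.0556 m^2

0.0556


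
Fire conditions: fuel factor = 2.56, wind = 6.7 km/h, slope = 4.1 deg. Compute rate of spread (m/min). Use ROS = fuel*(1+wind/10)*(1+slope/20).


Formula: ROS = fuel * (1 + wind/10) * (1 + slope/20)
Wind factor = 1 + 6.7/10 = 1.67
Slope factor = 1 + 4.1/20 = 1.205
ROS = 2.56 * 1.67 * 1.205 = 5.15 m/min

5.15


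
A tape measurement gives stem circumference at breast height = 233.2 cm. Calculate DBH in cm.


Formula: DBH = C / pi
DBH = 233.2 / pi
pi = 3.14159...
DBH = 74.2 cm

74.2


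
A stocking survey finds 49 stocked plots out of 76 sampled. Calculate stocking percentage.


Formula: Stocking % = stocked plots / total plots * 100
Stocking = 49 / 76 * 100
Stocking = 0.6447 * 100 = 64.5%

64.5


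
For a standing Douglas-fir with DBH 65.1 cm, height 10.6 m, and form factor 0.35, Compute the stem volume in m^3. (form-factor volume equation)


Formula: V = pi * (DBH/200)^2 * H * ff
Radius = DBH/200 = 65.1/200 = 0.3255 m
Radius^2 = 0.3255^2 = 0.10595025 m^2
V = pi * 0.10595025 * 10.6 * 0.35
V = 1.235 m^3

1.235


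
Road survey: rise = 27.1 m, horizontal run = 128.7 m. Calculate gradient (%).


Formula: Gradient = rise / run * 100
Gradient = 27.1 / 128.7 * 100 = 21.1%

21.1


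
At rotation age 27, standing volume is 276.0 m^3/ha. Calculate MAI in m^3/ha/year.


Formula: MAI = Total Volume / Stand Age
MAI = 276.0 m^3/ha / 27 years
MAI = 10.22 m^3/ha/year

10.22


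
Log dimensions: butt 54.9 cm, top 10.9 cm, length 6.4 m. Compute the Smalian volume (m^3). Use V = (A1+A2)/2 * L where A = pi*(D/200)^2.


Smalian: V = (A1 + A2)/2 * L,  A = pi*(D/200)^2
A1 = pi*(54.9/200)^2 = 0.23672 m^2
A2 = pi*(10.9/200)^2 = 0.009331 m^2
V = (0.23672+0.009331)/2*6.4 = 0.7874 m^3

0.7874


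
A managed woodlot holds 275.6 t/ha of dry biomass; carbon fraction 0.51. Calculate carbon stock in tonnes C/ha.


Formula: Carbon Stock = Biomass * Carbon Fraction
C = 275.6 t/ha * 0.51
C = 140.6 t C/ha

140.6


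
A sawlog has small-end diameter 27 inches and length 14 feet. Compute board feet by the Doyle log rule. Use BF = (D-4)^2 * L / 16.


Doyle: BF = (D - 4)^2 * L / 16
Adjusted diameter = 27 - 4 = 23 in
(D-4)^2 = 23^2 = 529
BF = 529 * 14 / 16 = 463 BF

463


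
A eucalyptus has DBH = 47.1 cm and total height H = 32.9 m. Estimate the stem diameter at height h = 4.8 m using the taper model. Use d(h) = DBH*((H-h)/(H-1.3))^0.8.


Taper: d(h) = DBH * ((H - h) / (H - 1.3))^0.8
Numerator = H - h = 32.9 - 4.8 = 28.1 m
Denominator = H - 1.3 = 32.9 - 1.3 = 31.6 m
Ratio = 28.1 / 31.6 = 0.88924
d = 47.1 * 0.88924^0.8 = 42.9 cm

42.9


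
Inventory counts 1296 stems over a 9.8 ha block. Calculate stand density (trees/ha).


Formula: Stand Density = N_trees / Area_ha
Density = 1296 trees / 9.8 ha
Density = 132 trees/ha

132


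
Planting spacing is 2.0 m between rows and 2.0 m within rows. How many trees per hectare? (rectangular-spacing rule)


Formula: TPH = 10000 m^2/ha / (spacing_x * spacing_y)
Area per tree = 2.0 m * 2.0 m = 4.0 m^2
TPH = 10000 / 4.0 = 2500 trees/ha

2500


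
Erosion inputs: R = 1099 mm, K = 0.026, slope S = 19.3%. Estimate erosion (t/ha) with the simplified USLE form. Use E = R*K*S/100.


Formula: E = R * K * S / 100  (simplified USLE)
R * K = 1099 * 0.026 = 28.574
E = 28.574 * 19.3 / 100 = 5.51 t/ha

5.51


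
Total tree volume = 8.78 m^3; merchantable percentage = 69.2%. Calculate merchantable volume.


Formula: MV = V_total * (merchantable_pct / 100)
Merchantable fraction = 69.2% / 100 = 0.692
MV = 8.78 m^3 * 0.692 = 6.076 m^3

6.076


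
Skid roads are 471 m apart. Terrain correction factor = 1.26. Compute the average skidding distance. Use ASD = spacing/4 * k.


Formula: ASD = (spacing / 4) * correction
Uncorrected distance = spacing / 4 = 471 / 4 = 117.75 m
ASD = 117.75 * 1.26 = 148 m

148


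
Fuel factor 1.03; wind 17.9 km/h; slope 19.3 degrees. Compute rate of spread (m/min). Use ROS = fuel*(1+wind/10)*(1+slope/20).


Formula: ROS = fuel * (1 + wind/10) * (1 + slope/20)
Wind factor = 1 + 17.9/10 = 2.79
Slope factor = 1 + 19.3/20 = 1.965
ROS = 1.03 * 2.79 * 1.965 = 5.65 m/min

5.65


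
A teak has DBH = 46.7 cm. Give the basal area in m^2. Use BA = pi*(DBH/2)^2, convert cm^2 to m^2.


Formula: BA = pi * (DBH/2)^2 / 10000  (cm^2 to m^2)
Radius = DBH/2 = 46.7/2 = 23.35 cm
BA = pi * 23.35^2 / 10000
   = 1712.867 cm^2 / 10000
   = 0.1713 m^2

0.1713


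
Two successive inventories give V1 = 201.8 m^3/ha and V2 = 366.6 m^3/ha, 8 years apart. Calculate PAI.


Formula: PAI = (V_T2 - V_T1) / (T2 - T1)
Volume increment = 366.6 - 201.8 = 164.8 m^3/ha
PAI = 164.8 / 8 = 20.6 m^3/ha/year

20.6


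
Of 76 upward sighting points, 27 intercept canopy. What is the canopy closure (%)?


Formula: Canopy closure = covered points / total points * 100
Closure = 27 / 76 * 100
Closure = 0.3553 * 100 = 35.5%

35.5


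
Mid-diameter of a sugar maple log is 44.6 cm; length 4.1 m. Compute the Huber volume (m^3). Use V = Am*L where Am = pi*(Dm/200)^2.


Huber: V = Am * L,  Am = pi*(Dm/200)^2
Am = pi*(44.6/200)^2 = 0.156228 m^2
V = 0.156228*4.1 = 0.6405 m^3

0.6405


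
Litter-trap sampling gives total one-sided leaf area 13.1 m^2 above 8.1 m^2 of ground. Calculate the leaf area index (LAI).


Formula: LAI = total leaf area / ground area  (dimensionless)
LAI = 13.1 m^2 / 8.1 m^2
LAI = 1.62

1.62


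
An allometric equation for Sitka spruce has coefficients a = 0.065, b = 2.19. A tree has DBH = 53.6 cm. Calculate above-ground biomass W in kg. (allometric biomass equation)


Formula: W = a * DBH^b  (allometric power law)
DBH^b = 53.6^2.19 = 6121.6837
W = 0.065 * 6121.6837 = 397.9 kg

397.9


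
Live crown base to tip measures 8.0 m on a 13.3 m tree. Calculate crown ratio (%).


Formula: Crown Ratio = (Crown Length / Total Height) * 100
CR = (8.0 m / 13.3 m) * 100
CR = 0.6015 * 100 = 60.2%

60.2


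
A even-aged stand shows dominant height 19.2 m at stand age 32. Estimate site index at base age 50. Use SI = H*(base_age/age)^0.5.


Formula: SI = H_dom * (base_age / age)^0.5
Age ratio = 50 / 32 = 1.5625
sqrt(age_ratio) = 1.25
SI = 19.2 * 1.25 = 24.0 m

24.0


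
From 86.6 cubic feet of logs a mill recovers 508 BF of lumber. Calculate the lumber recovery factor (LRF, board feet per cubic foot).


Formula: LRF = Lumber Output (BF) / Log Input (ft^3)
LRF = 508 BF / 86.6 ft^3
LRF = 5.87 BF/ft^3

5.87


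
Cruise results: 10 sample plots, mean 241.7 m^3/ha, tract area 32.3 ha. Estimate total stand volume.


Formula: Total Volume = Mean Volume per ha * Total Area
Total Volume = 241.7 m^3/ha * 32.3 ha
Total Volume = 7807 m^3

7807


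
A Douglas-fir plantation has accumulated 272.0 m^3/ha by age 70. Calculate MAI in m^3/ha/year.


Formula: MAI = Total Volume / Stand Age
MAI = 272.0 m^3/ha / 70 years
MAI = 3.89 m^3/ha/year

3.89


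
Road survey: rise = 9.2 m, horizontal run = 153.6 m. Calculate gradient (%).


Formula: Gradient = rise / run * 100
Gradient = 9.2 / 153.6 * 100 = 6.0%

6.0


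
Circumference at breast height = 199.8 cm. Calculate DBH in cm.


Formula: DBH = C / pi
DBH = 199.8 / pi
pi = 3.14159...
DBH = 63.6 cm

63.6


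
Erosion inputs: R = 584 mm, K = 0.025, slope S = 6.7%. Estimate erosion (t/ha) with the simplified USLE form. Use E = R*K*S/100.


Formula: E = R * K * S / 100  (simplified USLE)
R * K = 584 * 0.025 = 14.6
E = 14.6 * 6.7 / 100 = 0.98 t/ha

0.98


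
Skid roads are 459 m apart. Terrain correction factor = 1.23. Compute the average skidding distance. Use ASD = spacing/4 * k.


Formula: ASD = (spacing / 4) * correction
Uncorrected distance = spacing / 4 = 459 / 4 = 114.75 m
ASD = 114.75 * 1.23 = 141 m

141


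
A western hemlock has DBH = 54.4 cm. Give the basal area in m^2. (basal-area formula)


Formula: BA = pi * (DBH/2)^2 / 10000  (cm^2 to m^2)
Radius = DBH/2 = 54.4/2 = 27.2 cm
BA = pi * 27.2^2 / 10000
   = 2324.2759 cm^2 / 10000
   = 0.2324 m^2

0.2324


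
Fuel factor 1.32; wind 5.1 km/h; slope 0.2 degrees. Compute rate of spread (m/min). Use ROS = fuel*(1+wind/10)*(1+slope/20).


Formula: ROS = fuel * (1 + wind/10) * (1 + slope/20)
Wind factor = 1 + 5.1/10 = 1.51
Slope factor = 1 + 0.2/20 = 1.01
ROS = 1.32 * 1.51 * 1.01 = 2.01 m/min

2.01


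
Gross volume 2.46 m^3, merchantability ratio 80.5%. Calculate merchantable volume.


Formula: MV = V_total * (merchantable_pct / 100)
Merchantable fraction = 80.5% / 100 = 0.805
MV = 2.46 m^3 * 0.805 = 1.98 m^3

1.98


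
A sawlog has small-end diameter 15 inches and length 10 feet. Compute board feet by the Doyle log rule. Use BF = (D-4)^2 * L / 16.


Doyle: BF = (D - 4)^2 * L / 16
Adjusted diameter = 15 - 4 = 11 in
(D-4)^2 = 11^2 = 121
BF = 121 * 10 / 16 = 76 BF

76


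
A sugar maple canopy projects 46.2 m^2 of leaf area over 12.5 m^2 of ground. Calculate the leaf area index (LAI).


Formula: LAI = total leaf area / ground area  (dimensionless)
LAI = 46.2 m^2 / 12.5 m^2
LAI = 3.7

3.7


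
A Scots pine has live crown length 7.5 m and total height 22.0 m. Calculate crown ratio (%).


Formula: Crown Ratio = (Crown Length / Total Height) * 100
CR = (7.5 m / 22.0 m) * 100
CR = 0.3409 * 100 = 34.1%

34.1


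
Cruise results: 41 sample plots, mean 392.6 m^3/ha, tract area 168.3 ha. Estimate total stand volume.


Formula: Total Volume = Mean Volume per ha * Total Area
Total Volume = 392.6 m^3/ha * 168.3 ha
Total Volume = 66075 m^3

66075


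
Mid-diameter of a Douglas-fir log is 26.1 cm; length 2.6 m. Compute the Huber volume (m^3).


Huber: V = Am * L,  Am = pi*(Dm/200)^2
Am = pi*(26.1/200)^2 = 0.053502 m^2
V = 0.053502*2.6 = 0.1391 m^3

0.1391


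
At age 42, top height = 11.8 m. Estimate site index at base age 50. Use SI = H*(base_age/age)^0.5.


Formula: SI = H_dom * (base_age / age)^0.5
Age ratio = 50 / 42 = 1.19048
sqrt(age_ratio) = 1.09109
SI = 11.8 * 1.09109 = 12.9 m

12.9


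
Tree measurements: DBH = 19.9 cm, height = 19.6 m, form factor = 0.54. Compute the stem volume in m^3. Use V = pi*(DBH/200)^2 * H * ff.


Formula: V = pi * (DBH/200)^2 * H * ff
Radius = DBH/200 = 19.9/200 = 0.0995 m
Radius^2 = 0.0995^2 = 0.00990025 m^2
V = pi * 0.00990025 * 19.6 * 0.54
V = 0.329 m^3

0.329


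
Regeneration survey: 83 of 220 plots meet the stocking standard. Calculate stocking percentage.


Formula: Stocking % = stocked plots / total plots * 100
Stocking = 83 / 220 * 100
Stocking = 0.3773 * 100 = 37.7%

37.7


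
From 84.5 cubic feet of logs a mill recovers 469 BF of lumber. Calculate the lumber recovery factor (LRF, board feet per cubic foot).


Formula: LRF = Lumber Output (BF) / Log Input (ft^3)
LRF = 469 BF / 84.5 ft^3
LRF = 5.55 BF/ft^3

5.55


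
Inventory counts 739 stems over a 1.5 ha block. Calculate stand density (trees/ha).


Formula: Stand Density = N_trees / Area_ha
Density = 739 trees / 1.5 ha
Density = 493 trees/ha

493


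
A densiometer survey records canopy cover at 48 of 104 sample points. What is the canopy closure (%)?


Formula: Canopy closure = covered points / total points * 100
Closure = 48 / 104 * 100
Closure = 0.4615 * 100 = 46.2%

46.2


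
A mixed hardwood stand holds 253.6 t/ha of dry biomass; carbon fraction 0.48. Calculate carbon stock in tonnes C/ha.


Formula: Carbon Stock = Biomass * Carbon Fraction
C = 253.6 t/ha * 0.48
C = 121.7 t C/ha

121.7


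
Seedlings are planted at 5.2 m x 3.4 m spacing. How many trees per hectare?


Formula: TPH = 10000 m^2/ha / (spacing_x * spacing_y)
Area per tree = 5.2 m * 3.4 m = 17.68 m^2
TPH = 10000 / 17.68 = 566 trees/ha

566


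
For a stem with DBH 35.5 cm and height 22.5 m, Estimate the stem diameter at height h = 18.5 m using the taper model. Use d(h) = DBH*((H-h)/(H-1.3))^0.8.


Taper: d(h) = DBH * ((H - h) / (H - 1.3))^0.8
Numerator = H - h = 22.5 - 18.5 = 4.0 m
Denominator = H - 1.3 = 22.5 - 1.3 = 21.2 m
Ratio = 4.0 / 21.2 = 0.18868
d = 35.5 * 0.18868^0.8 = 9.3 cm

9.3


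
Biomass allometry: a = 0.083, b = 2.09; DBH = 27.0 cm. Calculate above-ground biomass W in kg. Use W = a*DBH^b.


Formula: W = a * DBH^b  (allometric power law)
DBH^b = 27.0^2.09 = 980.7318
W = 0.083 * 980.7318 = 81.4 kg

81.4


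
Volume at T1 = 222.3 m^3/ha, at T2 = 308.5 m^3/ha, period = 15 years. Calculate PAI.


Formula: PAI = (V_T2 - V_T1) / (T2 - T1)
Volume increment = 308.5 - 222.3 = 86.2 m^3/ha
PAI = 86.2 / 15 = 5.75 m^3/ha/year

5.75


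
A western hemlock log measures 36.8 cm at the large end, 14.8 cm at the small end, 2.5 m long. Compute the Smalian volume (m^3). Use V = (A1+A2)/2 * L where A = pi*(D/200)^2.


Smalian: V = (A1 + A2)/2 * L,  A = pi*(D/200)^2
A1 = pi*(36.8/200)^2 = 0.106362 m^2
A2 = pi*(14.8/200)^2 = 0.017203 m^2
V = (0.106362+0.017203)/2*2.5 = 0.1545 m^3

0.1545


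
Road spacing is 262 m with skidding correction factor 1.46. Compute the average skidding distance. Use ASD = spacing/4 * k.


Formula: ASD = (spacing / 4) * correction
Uncorrected distance = spacing / 4 = 262 / 4 = 65.5 m
ASD = 65.5 * 1.46 = 96 m

96


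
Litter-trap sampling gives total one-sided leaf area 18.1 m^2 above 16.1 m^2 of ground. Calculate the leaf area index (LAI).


Formula: LAI = total leaf area / ground area  (dimensionless)
LAI = 18.1 m^2 / 16.1 m^2
LAI = 1.12

1.12


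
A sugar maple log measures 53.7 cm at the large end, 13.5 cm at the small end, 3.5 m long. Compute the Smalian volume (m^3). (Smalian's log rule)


Smalian: V = (A1 + A2)/2 * L,  A = pi*(D/200)^2
A1 = pi*(53.7/200)^2 = 0.226484 m^2
A2 = pi*(13.5/200)^2 = 0.014314 m^2
V = (0.226484+0.014314)/2*3.5 = 0.4214 m^3

0.4214


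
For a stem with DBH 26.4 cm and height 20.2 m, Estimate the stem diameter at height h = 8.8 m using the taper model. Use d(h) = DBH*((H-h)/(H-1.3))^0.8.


Taper: d(h) = DBH * ((H - h) / (H - 1.3))^0.8
Numerator = H - h = 20.2 - 8.8 = 11.4 m
Denominator = H - 1.3 = 20.2 - 1.3 = 18.9 m
Ratio = 11.4 / 18.9 = 0.60317
d = 26.4 * 0.60317^0.8 = 17.6 cm

17.6


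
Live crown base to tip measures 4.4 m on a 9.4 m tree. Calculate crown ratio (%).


Formula: Crown Ratio = (Crown Length / Total Height) * 100
CR = (4.4 m / 9.4 m) * 100
CR = 0.4681 * 100 = 46.8%

46.8


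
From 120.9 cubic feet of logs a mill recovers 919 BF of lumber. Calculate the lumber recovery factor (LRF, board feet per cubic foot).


Formula: LRF = Lumber Output (BF) / Log Input (ft^3)
LRF = 919 BF / 120.9 ft^3
LRF = 7.6 BF/ft^3

7.6


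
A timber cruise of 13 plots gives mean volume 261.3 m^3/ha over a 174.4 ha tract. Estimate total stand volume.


Formula: Total Volume = Mean Volume per ha * Total Area
Total Volume = 261.3 m^3/ha * 174.4 ha
Total Volume = 45571 m^3

45571


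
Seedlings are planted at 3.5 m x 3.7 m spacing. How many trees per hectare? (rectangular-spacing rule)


Formula: TPH = 10000 m^2/ha / (spacing_x * spacing_y)
Area per tree = 3.5 m * 3.7 m = 12.95 m^2
TPH = 10000 / 12.95 = 772 trees/ha

772


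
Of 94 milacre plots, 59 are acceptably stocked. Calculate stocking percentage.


Formula: Stocking % = stocked plots / total plots * 100
Stocking = 59 / 94 * 100
Stocking = 0.6277 * 100 = 62.8%

62.8


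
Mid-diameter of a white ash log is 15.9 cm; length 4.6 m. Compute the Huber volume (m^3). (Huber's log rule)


Huber: V = Am * L,  Am = pi*(Dm/200)^2
Am = pi*(15.9/200)^2 = 0.019856 m^2
V = 0.019856*4.6 = 0.0913 m^3

0.0913


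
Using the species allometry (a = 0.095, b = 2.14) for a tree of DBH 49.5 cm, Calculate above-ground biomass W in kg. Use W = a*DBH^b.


Formula: W = a * DBH^b  (allometric power law)
DBH^b = 49.5^2.14 = 4231.1179
W = 0.095 * 4231.1179 = 402.0 kg

402.0


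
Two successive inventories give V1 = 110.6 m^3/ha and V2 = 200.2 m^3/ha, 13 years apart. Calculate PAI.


Formula: PAI = (V_T2 - V_T1) / (T2 - T1)
Volume increment = 200.2 - 110.6 = 89.6 m^3/ha
PAI = 89.6 / 13 = 6.89 m^3/ha/year

6.89


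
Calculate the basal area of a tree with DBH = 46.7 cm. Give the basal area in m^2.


Formula: BA = pi * (DBH/2)^2 / 10000  (cm^2 to m^2)
Radius = DBH/2 = 46.7/2 = 23.35 cm
BA = pi * 23.35^2 / 10000
   = 1712.867 cm^2 / 10000
   = 0.1713 m^2

0.1713


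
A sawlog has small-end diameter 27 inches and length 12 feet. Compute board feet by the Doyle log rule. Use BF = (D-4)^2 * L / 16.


Doyle: BF = (D - 4)^2 * L / 16
Adjusted diameter = 27 - 4 = 23 in
(D-4)^2 = 23^2 = 529
BF = 529 * 12 / 16 = 397 BF

397


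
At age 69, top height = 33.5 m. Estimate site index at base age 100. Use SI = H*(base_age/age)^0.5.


Formula: SI = H_dom * (base_age / age)^0.5
Age ratio = 100 / 69 = 1.44928
sqrt(age_ratio) = 1.20386
SI = 33.5 * 1.20386 = 40.3 m

40.3


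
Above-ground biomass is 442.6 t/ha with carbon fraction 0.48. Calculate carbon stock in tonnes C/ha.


Formula: Carbon Stock = Biomass * Carbon Fraction
C = 442.6 t/ha * 0.48
C = 212.4 t C/ha

212.4


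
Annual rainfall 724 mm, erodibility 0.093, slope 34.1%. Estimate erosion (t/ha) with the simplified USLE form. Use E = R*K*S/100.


Formula: E = R * K * S / 100  (simplified USLE)
R * K = 724 * 0.093 = 67.332
E = 67.332 * 34.1 / 100 = 22.96 t/ha

22.96


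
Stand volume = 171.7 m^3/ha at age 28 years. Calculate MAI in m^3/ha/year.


Formula: MAI = Total Volume / Stand Age
MAI = 171.7 m^3/ha / 28 years
MAI = 6.13 m^3/ha/year

6.13


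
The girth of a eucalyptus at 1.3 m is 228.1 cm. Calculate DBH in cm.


Formula: DBH = C / pi
DBH = 228.1 / pi
pi = 3.14159...
DBH = 72.6 cm

72.6


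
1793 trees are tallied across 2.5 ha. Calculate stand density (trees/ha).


Formula: Stand Density = N_trees / Area_ha
Density = 1793 trees / 2.5 ha
Density = 717 trees/ha

717


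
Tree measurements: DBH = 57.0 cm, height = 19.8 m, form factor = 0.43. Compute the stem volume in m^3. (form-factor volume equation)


Formula: V = pi * (DBH/200)^2 * H * ff
Radius = DBH/200 = 57.0/200 = 0.285 m
Radius^2 = 0.285^2 = 0.081225 m^2
V = pi * 0.081225 * 19.8 * 0.43
V = 2.173 m^3

2.173


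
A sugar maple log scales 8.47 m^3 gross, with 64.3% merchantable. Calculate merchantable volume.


Formula: MV = V_total * (merchantable_pct / 100)
Merchantable fraction = 64.3% / 100 = 0.643
MV = 8.47 m^3 * 0.643 = 5.446 m^3

5.446


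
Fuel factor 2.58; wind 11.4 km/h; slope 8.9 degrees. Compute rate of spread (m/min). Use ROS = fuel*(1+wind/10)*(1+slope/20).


Formula: ROS = fuel * (1 + wind/10) * (1 + slope/20)
Wind factor = 1 + 11.4/10 = 2.14
Slope factor = 1 + 8.9/20 = 1.445
ROS = 2.58 * 2.14 * 1.445 = 7.98 m/min

7.98


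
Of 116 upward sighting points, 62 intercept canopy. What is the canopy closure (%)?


Formula: Canopy closure = covered points / total points * 100
Closure = 62 / 116 * 100
Closure = 0.5345 * 100 = 53.4%

53.4


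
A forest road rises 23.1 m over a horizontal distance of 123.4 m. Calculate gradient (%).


Formula: Gradient = rise / run * 100
Gradient = 23.1 / 123.4 * 100 = 18.7%

18.7


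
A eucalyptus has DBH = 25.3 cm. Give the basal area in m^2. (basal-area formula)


Formula: BA = pi * (DBH/2)^2 / 10000  (cm^2 to m^2)
Radius = DBH/2 = 25.3/2 = 12.65 cm
BA = pi * 12.65^2 / 10000
   = 502.7255 cm^2 / 10000
   = 0.0503 m^2

0.0503


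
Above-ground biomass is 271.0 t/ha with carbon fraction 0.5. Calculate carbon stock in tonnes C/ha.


Formula: Carbon Stock = Biomass * Carbon Fraction
C = 271.0 t/ha * 0.5
C = 135.5 t C/ha

135.5


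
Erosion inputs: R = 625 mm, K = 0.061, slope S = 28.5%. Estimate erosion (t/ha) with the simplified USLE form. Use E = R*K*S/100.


Formula: E = R * K * S / 100  (simplified USLE)
R * K = 625 * 0.061 = 38.125
E = 38.125 * 28.5 / 100 = 10.87 t/ha

10.87


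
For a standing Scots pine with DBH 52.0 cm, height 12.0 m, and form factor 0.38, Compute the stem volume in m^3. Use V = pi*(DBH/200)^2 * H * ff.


Formula: V = pi * (DBH/200)^2 * H * ff
Radius = DBH/200 = 52.0/200 = 0.26 m
Radius^2 = 0.26^2 = 0.0676 m^2
V = pi * 0.0676 * 12.0 * 0.38
V = 0.968 m^3

0.968


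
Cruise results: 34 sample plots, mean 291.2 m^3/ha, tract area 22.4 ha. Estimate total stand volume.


Formula: Total Volume = Mean Volume per ha * Total Area
Total Volume = 291.2 m^3/ha * 22.4 ha
Total Volume = 6523 m^3

6523


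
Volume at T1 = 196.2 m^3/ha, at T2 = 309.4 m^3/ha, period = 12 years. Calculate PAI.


Formula: PAI = (V_T2 - V_T1) / (T2 - T1)
Volume increment = 309.4 - 196.2 = 113.2 m^3/ha
PAI = 113.2 / 12 = 9.43 m^3/ha/year

9.43


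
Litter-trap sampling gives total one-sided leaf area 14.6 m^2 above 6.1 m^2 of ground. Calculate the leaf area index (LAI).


Formula: LAI = total leaf area / ground area  (dimensionless)
LAI = 14.6 m^2 / 6.1 m^2
LAI = 2.39

2.39


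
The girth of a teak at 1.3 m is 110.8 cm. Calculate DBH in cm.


Formula: DBH = C / pi
DBH = 110.8 / pi
pi = 3.14159...
DBH = 35.3 cm

35.3


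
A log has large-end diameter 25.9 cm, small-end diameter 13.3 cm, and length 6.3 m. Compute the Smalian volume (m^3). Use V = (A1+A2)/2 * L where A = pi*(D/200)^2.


Smalian: V = (A1 + A2)/2 * L,  A = pi*(D/200)^2
A1 = pi*(25.9/200)^2 = 0.052685 m^2
A2 = pi*(13.3/200)^2 = 0.013893 m^2
V = (0.052685+0.013893)/2*6.3 = 0.2097 m^3

0.2097


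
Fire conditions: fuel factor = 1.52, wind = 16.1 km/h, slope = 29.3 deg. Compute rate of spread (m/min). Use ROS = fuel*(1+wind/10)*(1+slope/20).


Formula: ROS = fuel * (1 + wind/10) * (1 + slope/20)
Wind factor = 1 + 16.1/10 = 2.61
Slope factor = 1 + 29.3/20 = 2.465
ROS = 1.52 * 2.61 * 2.465 = 9.78 m/min

9.78


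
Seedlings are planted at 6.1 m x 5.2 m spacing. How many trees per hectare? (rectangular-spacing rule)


Formula: TPH = 10000 m^2/ha / (spacing_x * spacing_y)
Area per tree = 6.1 m * 5.2 m = 31.72 m^2
TPH = 10000 / 31.72 = 315 trees/ha

315


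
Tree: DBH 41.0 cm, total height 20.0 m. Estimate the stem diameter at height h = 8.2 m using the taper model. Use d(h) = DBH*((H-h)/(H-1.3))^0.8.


Taper: d(h) = DBH * ((H - h) / (H - 1.3))^0.8
Numerator = H - h = 20.0 - 8.2 = 11.8 m
Denominator = H - 1.3 = 20.0 - 1.3 = 18.7 m
Ratio = 11.8 / 18.7 = 0.63102
d = 41.0 * 0.63102^0.8 = 28.4 cm

28.4


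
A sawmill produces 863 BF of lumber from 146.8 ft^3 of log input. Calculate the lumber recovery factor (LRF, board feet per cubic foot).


Formula: LRF = Lumber Output (BF) / Log Input (ft^3)
LRF = 863 BF / 146.8 ft^3
LRF = 5.88 BF/ft^3

5.88


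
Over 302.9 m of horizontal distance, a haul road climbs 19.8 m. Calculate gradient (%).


Formula: Gradient = rise / run * 100
Gradient = 19.8 / 302.9 * 100 = 6.5%

6.5


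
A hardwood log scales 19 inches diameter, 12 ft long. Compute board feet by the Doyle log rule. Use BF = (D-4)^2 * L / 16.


Doyle: BF = (D - 4)^2 * L / 16
Adjusted diameter = 19 - 4 = 15 in
(D-4)^2 = 15^2 = 225
BF = 225 * 12 / 16 = 169 BF

169


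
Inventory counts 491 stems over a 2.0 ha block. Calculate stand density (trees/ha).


Formula: Stand Density = N_trees / Area_ha
Density = 491 trees / 2.0 ha
Density = 246 trees/ha

246


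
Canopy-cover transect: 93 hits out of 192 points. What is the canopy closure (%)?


Formula: Canopy closure = covered points / total points * 100
Closure = 93 / 192 * 100
Closure = 0.4844 * 100 = 48.4%

48.4


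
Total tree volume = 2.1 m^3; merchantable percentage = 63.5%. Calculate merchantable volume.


Formula: MV = V_total * (merchantable_pct / 100)
Merchantable fraction = 63.5% / 100 = 0.635
MV = 2.1 m^3 * 0.635 = 1.334 m^3

1.334


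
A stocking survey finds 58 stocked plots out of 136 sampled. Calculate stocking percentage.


Formula: Stocking % = stocked plots / total plots * 100
Stocking = 58 / 136 * 100
Stocking = 0.4265 * 100 = 42.6%

42.6


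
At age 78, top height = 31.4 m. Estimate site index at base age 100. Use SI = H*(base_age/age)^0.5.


Formula: SI = H_dom * (base_age / age)^0.5
Age ratio = 100 / 78 = 1.28205
sqrt(age_ratio) = 1.13228
SI = 31.4 * 1.13228 = 35.6 m

35.6


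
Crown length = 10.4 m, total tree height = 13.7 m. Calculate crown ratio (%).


Formula: Crown Ratio = (Crown Length / Total Height) * 100
CR = (10.4 m / 13.7 m) * 100
CR = 0.7591 * 100 = 75.9%

75.9


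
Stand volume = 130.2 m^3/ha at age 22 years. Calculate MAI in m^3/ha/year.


Formula: MAI = Total Volume / Stand Age
MAI = 130.2 m^3/ha / 22 years
MAI = 5.92 m^3/ha/year

5.92


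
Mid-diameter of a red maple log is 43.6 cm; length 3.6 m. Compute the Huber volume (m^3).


Huber: V = Am * L,  Am = pi*(Dm/200)^2
Am = pi*(43.6/200)^2 = 0.149301 m^2
V = 0.149301*3.6 = 0.5375 m^3

0.5375


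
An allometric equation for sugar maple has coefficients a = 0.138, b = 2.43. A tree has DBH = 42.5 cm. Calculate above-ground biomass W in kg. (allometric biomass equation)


Formula: W = a * DBH^b  (allometric power law)
DBH^b = 42.5^2.43 = 9057.0153
W = 0.138 * 9057.0153 = 1249.9 kg

1249.9


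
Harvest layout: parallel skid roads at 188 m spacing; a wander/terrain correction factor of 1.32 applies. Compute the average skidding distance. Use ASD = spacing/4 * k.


Formula: ASD = (spacing / 4) * correction
Uncorrected distance = spacing / 4 = 188 / 4 = 47 m
ASD = 47 * 1.32 = 62 m

62


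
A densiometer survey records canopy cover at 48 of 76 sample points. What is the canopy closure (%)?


Formula: Canopy closure = covered points / total points * 100
Closure = 48 / 76 * 100
Closure = 0.6316 * 100 = 63.2%

63.2


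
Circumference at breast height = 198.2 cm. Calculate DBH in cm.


Formula: DBH = C / pi
DBH = 198.2 / pi
pi = 3.14159...
DBH = 63.1 cm

63.1


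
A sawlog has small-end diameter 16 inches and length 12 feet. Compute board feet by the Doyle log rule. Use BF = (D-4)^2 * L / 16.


Doyle: BF = (D - 4)^2 * L / 16
Adjusted diameter = 16 - 4 = 12 in
(D-4)^2 = 12^2 = 144
BF = 144 * 12 / 16 = 108 BF

108


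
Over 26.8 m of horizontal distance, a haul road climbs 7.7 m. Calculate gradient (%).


Formula: Gradient = rise / run * 100
Gradient = 7.7 / 26.8 * 100 = 28.7%

28.7


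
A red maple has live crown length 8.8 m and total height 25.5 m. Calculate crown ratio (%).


Formula: Crown Ratio = (Crown Length / Total Height) * 100
CR = (8.8 m / 25.5 m) * 100
CR = 0.3451 * 100 = 34.5%

34.5


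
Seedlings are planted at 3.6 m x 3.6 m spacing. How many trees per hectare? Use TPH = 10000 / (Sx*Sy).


Formula: TPH = 10000 m^2/ha / (spacing_x * spacing_y)
Area per tree = 3.6 m * 3.6 m = 12.96 m^2
TPH = 10000 / 12.96 = 772 trees/ha

772


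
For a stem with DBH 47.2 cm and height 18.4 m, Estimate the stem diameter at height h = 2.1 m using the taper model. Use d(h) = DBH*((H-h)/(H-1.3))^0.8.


Taper: d(h) = DBH * ((H - h) / (H - 1.3))^0.8
Numerator = H - h = 18.4 - 2.1 = 16.3 m
Denominator = H - 1.3 = 18.4 - 1.3 = 17.1 m
Ratio = 16.3 / 17.1 = 0.95322
d = 47.2 * 0.95322^0.8 = 45.4 cm

45.4


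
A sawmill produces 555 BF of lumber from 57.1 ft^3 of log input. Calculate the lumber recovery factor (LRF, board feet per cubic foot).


Formula: LRF = Lumber Output (BF) / Log Input (ft^3)
LRF = 555 BF / 57.1 ft^3
LRF = 9.72 BF/ft^3

9.72


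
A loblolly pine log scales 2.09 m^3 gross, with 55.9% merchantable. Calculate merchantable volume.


Formula: MV = V_total * (merchantable_pct / 100)
Merchantable fraction = 55.9% / 100 = 0.559
MV = 2.09 m^3 * 0.559 = 1.168 m^3

1.168


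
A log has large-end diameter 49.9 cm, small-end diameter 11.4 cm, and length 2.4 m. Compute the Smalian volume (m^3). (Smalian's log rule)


Smalian: V = (A1 + A2)/2 * L,  A = pi*(D/200)^2
A1 = pi*(49.9/200)^2 = 0.195565 m^2
A2 = pi*(11.4/200)^2 = 0.010207 m^2
V = (0.195565+0.010207)/2*2.4 = 0.2469 m^3

0.2469


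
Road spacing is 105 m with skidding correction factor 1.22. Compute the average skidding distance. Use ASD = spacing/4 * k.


Formula: ASD = (spacing / 4) * correction
Uncorrected distance = spacing / 4 = 105 / 4 = 26.25 m
ASD = 26.25 * 1.22 = 32 m

32


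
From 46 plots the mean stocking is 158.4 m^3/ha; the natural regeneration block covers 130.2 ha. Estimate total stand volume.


Formula: Total Volume = Mean Volume per ha * Total Area
Total Volume = 158.4 m^3/ha * 130.2 ha
Total Volume = 20624 m^3

20624


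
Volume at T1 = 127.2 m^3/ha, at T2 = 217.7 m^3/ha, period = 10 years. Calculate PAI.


Formula: PAI = (V_T2 - V_T1) / (T2 - T1)
Volume increment = 217.7 - 127.2 = 90.5 m^3/ha
PAI = 90.5 / 10 = 9.05 m^3/ha/year

9.05


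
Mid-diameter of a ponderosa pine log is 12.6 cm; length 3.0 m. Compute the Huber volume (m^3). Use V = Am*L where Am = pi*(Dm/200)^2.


Huber: V = Am * L,  Am = pi*(Dm/200)^2
Am = pi*(12.6/200)^2 = 0.012469 m^2
V = 0.012469*3.0 = 0.0374 m^3

0.0374


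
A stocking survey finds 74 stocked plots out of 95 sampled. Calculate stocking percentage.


Formula: Stocking % = stocked plots / total plots * 100
Stocking = 74 / 95 * 100
Stocking = 0.7789 * 100 = 77.9%

77.9


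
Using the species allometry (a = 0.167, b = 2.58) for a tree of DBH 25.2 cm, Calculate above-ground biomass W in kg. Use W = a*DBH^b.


Formula: W = a * DBH^b  (allometric power law)
DBH^b = 25.2^2.58 = 4126.7997
W = 0.167 * 4126.7997 = 689.2 kg

689.2


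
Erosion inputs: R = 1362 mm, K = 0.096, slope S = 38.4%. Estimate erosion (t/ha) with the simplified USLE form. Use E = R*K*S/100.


Formula: E = R * K * S / 100  (simplified USLE)
R * K = 1362 * 0.096 = 130.752
E = 130.752 * 38.4 / 100 = 50.21 t/ha

50.21


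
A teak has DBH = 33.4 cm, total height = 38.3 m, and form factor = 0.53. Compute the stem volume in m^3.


Formula: V = pi * (DBH/200)^2 * H * ff
Radius = DBH/200 = 33.4/200 = 0.167 m
Radius^2 = 0.167^2 = 0.027889 m^2
V = pi * 0.027889 * 38.3 * 0.53
V = 1.779 m^3

1.779


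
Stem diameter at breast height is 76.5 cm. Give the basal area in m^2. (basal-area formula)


Formula: BA = pi * (DBH/2)^2 / 10000  (cm^2 to m^2)
Radius = DBH/2 = 76.5/2 = 38.25 cm
BA = pi * 38.25^2 / 10000
   = 4596.3464 cm^2 / 10000
   = 0.4596 m^2

0.4596


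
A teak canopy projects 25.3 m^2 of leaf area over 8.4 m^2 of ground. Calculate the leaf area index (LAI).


Formula: LAI = total leaf area / ground area  (dimensionless)
LAI = 25.3 m^2 / 8.4 m^2
LAI = 3.01

3.01


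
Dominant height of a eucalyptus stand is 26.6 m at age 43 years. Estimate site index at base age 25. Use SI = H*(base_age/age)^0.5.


Formula: SI = H_dom * (base_age / age)^0.5
Age ratio = 25 / 43 = 0.5814
sqrt(age_ratio) = 0.76249
SI = 26.6 * 0.76249 = 20.3 m

20.3


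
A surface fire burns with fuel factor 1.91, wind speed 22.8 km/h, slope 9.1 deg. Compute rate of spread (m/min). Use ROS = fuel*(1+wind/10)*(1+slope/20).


Formula: ROS = fuel * (1 + wind/10) * (1 + slope/20)
Wind factor = 1 + 22.8/10 = 3.28
Slope factor = 1 + 9.1/20 = 1.455
ROS = 1.91 * 3.28 * 1.455 = 9.12 m/min

9.12


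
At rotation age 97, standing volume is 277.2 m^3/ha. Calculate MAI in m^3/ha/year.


Formula: MAI = Total Volume / Stand Age
MAI = 277.2 m^3/ha / 97 years
MAI = 2.86 m^3/ha/year

2.86


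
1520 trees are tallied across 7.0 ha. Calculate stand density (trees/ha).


Formula: Stand Density = N_trees / Area_ha
Density = 1520 trees / 7.0 ha
Density = 217 trees/ha

217


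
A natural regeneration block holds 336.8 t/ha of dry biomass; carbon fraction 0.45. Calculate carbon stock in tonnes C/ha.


Formula: Carbon Stock = Biomass * Carbon Fraction
C = 336.8 t/ha * 0.45
C = 151.6 t C/ha

151.6


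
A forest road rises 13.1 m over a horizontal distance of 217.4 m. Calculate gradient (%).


Formula: Gradient = rise / run * 100
Gradient = 13.1 / 217.4 * 100 = 6.0%

6.0


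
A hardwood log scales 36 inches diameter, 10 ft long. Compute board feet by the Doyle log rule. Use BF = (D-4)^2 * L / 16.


Doyle: BF = (D - 4)^2 * L / 16
Adjusted diameter = 36 - 4 = 32 in
(D-4)^2 = 32^2 = 1024
BF = 1024 * 10 / 16 = 640 BF

640


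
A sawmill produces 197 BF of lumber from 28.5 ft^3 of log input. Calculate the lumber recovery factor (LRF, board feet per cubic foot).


Formula: LRF = Lumber Output (BF) / Log Input (ft^3)
LRF = 197 BF / 28.5 ft^3
LRF = 6.91 BF/ft^3

6.91


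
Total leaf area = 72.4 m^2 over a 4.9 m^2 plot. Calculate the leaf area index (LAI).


Formula: LAI = total leaf area / ground area  (dimensionless)
LAI = 72.4 m^2 / 4.9 m^2
LAI = 14.78

14.78


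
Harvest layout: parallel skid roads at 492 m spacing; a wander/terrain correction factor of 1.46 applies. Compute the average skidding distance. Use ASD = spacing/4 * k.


Formula: ASD = (spacing / 4) * correction
Uncorrected distance = spacing / 4 = 492 / 4 = 123 m
ASD = 123 * 1.46 = 180 m

180


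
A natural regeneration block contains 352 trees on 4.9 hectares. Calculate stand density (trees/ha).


Formula: Stand Density = N_trees / Area_ha
Density = 352 trees / 4.9 ha
Density = 72 trees/ha

72


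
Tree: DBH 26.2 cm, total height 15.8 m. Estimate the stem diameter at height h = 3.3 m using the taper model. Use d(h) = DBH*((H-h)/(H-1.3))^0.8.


Taper: d(h) = DBH * ((H - h) / (H - 1.3))^0.8
Numerator = H - h = 15.8 - 3.3 = 12.5 m
Denominator = H - 1.3 = 15.8 - 1.3 = 14.5 m
Ratio = 12.5 / 14.5 = 0.86207
d = 26.2 * 0.86207^0.8 = 23.3 cm

23.3


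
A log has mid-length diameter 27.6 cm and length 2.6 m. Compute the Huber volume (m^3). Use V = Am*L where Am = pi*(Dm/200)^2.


Huber: V = Am * L,  Am = pi*(Dm/200)^2
Am = pi*(27.6/200)^2 = 0.059828 m^2
V = 0.059828*2.6 = 0.1556 m^3

0.1556


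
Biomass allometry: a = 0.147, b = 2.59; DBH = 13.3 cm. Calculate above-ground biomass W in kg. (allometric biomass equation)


Formula: W = a * DBH^b  (allometric power law)
DBH^b = 13.3^2.59 = 814.2837
W = 0.147 * 814.2837 = 119.7 kg

119.7


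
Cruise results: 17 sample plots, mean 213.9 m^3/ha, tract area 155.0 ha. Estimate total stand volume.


Formula: Total Volume = Mean Volume per ha * Total Area
Total Volume = 213.9 m^3/ha * 155.0 ha
Total Volume = 33155 m^3

33155


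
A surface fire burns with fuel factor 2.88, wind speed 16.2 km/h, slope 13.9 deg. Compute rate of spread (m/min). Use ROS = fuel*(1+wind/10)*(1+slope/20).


Formula: ROS = fuel * (1 + wind/10) * (1 + slope/20)
Wind factor = 1 + 16.2/10 = 2.62
Slope factor = 1 + 13.9/20 = 1.695
ROS = 2.88 * 2.62 * 1.695 = 12.79 m/min

12.79


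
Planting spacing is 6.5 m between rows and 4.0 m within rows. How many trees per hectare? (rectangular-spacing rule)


Formula: TPH = 10000 m^2/ha / (spacing_x * spacing_y)
Area per tree = 6.5 m * 4.0 m = 26.0 m^2
TPH = 10000 / 26.0 = 385 trees/ha

385


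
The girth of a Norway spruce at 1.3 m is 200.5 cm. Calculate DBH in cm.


Formula: DBH = C / pi
DBH = 200.5 / pi
pi = 3.14159...
DBH = 63.8 cm

63.8


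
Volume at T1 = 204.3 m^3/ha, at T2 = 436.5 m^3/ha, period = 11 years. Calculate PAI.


Formula: PAI = (V_T2 - V_T1) / (T2 - T1)
Volume increment = 436.5 - 204.3 = 232.2 m^3/ha
PAI = 232.2 / 11 = 21.11 m^3/ha/year

21.11


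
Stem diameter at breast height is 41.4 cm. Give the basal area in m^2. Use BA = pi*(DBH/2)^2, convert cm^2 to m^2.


Formula: BA = pi * (DBH/2)^2 / 10000  (cm^2 to m^2)
Radius = DBH/2 = 41.4/2 = 20.7 cm
BA = pi * 20.7^2 / 10000
   = 1346.141 cm^2 / 10000
   = 0.1346 m^2

0.1346


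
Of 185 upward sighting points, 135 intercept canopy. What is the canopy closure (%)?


Formula: Canopy closure = covered points / total points * 100
Closure = 135 / 185 * 100
Closure = 0.7297 * 100 = 73.0%

73.0


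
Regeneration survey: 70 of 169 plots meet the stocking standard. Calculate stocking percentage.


Formula: Stocking % = stocked plots / total plots * 100
Stocking = 70 / 169 * 100
Stocking = 0.4142 * 100 = 41.4%

41.4


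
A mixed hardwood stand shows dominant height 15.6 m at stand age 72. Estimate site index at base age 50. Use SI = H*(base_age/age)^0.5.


Formula: SI = H_dom * (base_age / age)^0.5
Age ratio = 50 / 72 = 0.69444
sqrt(age_ratio) = 0.83333
SI = 15.6 * 0.83333 = 13.0 m

13.0


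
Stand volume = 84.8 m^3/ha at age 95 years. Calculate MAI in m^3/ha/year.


Formula: MAI = Total Volume / Stand Age
MAI = 84.8 m^3/ha / 95 years
MAI = 0.89 m^3/ha/year

0.89


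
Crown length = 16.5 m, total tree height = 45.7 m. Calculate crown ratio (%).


Formula: Crown Ratio = (Crown Length / Total Height) * 100
CR = (16.5 m / 45.7 m) * 100
CR = 0.3611 * 100 = 36.1%

36.1


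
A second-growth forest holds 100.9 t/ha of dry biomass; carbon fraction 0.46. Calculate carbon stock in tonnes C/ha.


Formula: Carbon Stock = Biomass * Carbon Fraction
C = 100.9 t/ha * 0.46
C = 46.4 t C/ha

46.4


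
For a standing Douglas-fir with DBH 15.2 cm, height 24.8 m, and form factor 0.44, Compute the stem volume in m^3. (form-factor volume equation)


Formula: V = pi * (DBH/200)^2 * H * ff
Radius = DBH/200 = 15.2/200 = 0.076 m
Radius^2 = 0.076^2 = 0.005776 m^2
V = pi * 0.005776 * 24.8 * 0.44
V = 0.198 m^3

0.198


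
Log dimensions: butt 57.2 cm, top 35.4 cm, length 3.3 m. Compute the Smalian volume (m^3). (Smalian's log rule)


Smalian: V = (A1 + A2)/2 * L,  A = pi*(D/200)^2
A1 = pi*(57.2/200)^2 = 0.25697 m^2
A2 = pi*(35.4/200)^2 = 0.098423 m^2
V = (0.25697+0.098423)/2*3.3 = 0.5864 m^3

0.5864


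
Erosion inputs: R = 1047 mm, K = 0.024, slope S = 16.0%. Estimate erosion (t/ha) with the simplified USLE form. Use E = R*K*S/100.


Formula: E = R * K * S / 100  (simplified USLE)
R * K = 1047 * 0.024 = 25.128
E = 25.128 * 16.0 / 100 = 4.02 t/ha

4.02


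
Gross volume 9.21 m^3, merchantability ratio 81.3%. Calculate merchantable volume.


Formula: MV = V_total * (merchantable_pct / 100)
Merchantable fraction = 81.3% / 100 = 0.813
MV = 9.21 m^3 * 0.813 = 7.488 m^3

7.488
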